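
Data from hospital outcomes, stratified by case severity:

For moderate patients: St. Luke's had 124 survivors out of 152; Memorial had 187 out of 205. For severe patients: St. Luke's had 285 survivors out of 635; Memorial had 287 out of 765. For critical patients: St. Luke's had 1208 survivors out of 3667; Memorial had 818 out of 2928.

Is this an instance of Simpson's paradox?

Moderate: St. Luke's 124/152 = 81.6%, Memorial 187/205 = 91.2% → Memorial
Severe: St. Luke's 285/635 = 44.9%, Memorial 287/765 = 37.5% → St. Luke's
Critical: St. Luke's 1208/3667 = 32.9%, Memorial 818/2928 = 27.9% → St. Luke's
Overall: St. Luke's 1617/4454 = 36.3%, Memorial 1292/3898 = 33.1% → St. Luke's
Neither sweeps: St. Luke's wins 2 of 3 groups, Memorial wins 1. St. Luke's wins overall but not every group — no Simpson reversal.

No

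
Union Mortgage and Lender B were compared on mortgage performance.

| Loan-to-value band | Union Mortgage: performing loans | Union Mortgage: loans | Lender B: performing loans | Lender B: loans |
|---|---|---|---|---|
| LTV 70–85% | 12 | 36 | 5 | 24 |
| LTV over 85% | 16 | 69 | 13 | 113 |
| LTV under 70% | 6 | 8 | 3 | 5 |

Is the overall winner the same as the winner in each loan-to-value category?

Yes

LTV 70–85%: Union Mortgage 12/36 = 33.3%, Lender B 5/24 = 20.8% → Union Mortgage
LTV over 85%: Union Mortgage 16/69 = 23.2%, Lender B 13/113 = 11.5% → Union Mortgage
LTV under 70%: Union Mortgage 6/8 = 75.0%, Lender B 3/5 = 60.0% → Union Mortgage
Overall: Union Mortgage 34/113 = 30.1%, Lender B 21/142 = 14.8% → Union Mortgage
Union Mortgage wins overall and in every loan-to-value group — no reversal.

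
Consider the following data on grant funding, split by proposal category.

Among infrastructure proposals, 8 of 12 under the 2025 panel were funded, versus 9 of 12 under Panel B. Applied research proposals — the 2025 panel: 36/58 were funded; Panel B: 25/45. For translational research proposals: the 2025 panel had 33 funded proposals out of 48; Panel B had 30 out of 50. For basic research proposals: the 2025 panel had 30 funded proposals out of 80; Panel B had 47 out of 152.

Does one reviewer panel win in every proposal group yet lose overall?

No

Infrastructure: the 2025 panel 8/12 = 66.7%, Panel B 9/12 = 75.0% → Panel B
Applied research: the 2025 panel 36/58 = 62.1%, Panel B 25/45 = 55.6% → the 2025 panel
Translational research: the 2025 panel 33/48 = 68.8%, Panel B 30/50 = 60.0% → the 2025 panel
Basic research: the 2025 panel 30/80 = 37.5%, Panel B 47/152 = 30.9% → the 2025 panel
Overall: the 2025 panel 107/198 = 54.0%, Panel B 111/259 = 42.9% → the 2025 panel
Neither sweeps: the 2025 panel wins 3 of 4 groups, Panel B wins 1. The 2025 panel wins overall but not every group — no Simpson reversal.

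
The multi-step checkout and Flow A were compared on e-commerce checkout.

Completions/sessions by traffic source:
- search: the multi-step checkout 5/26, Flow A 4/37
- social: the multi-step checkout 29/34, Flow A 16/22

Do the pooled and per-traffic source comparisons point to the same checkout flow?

Yes

Search: the multi-step checkout 5/26 = 19.2%, Flow A 4/37 = 10.8% → the multi-step checkout
Social: the multi-step checkout 29/34 = 85.3%, Flow A 16/22 = 72.7% → the multi-step checkout
Overall: the multi-step checkout 34/60 = 56.7%, Flow A 20/59 = 33.9% → the multi-step checkout
The multi-step checkout wins overall and in every traffic group — no reversal.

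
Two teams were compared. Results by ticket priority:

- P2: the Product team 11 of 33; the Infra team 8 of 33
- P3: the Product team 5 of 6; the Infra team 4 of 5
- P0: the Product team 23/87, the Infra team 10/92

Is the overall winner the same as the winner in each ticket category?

Yes

P2: the Product team 11/33 = 33.3%, the Infra team 8/33 = 24.2% → the Product team
P3: the Product team 5/6 = 83.3%, the Infra team 4/5 = 80.0% → the Product team
P0: the Product team 23/87 = 26.4%, the Infra team 10/92 = 10.9% → the Product team
Overall: the Product team 39/126 = 31.0%, the Infra team 22/130 = 16.9% → the Product team
The Product team wins overall and in every ticket group — no reversal.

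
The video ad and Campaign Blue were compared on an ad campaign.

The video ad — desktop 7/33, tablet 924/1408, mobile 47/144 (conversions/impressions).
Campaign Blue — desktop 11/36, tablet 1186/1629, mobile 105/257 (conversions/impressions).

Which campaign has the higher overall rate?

Desktop: the video ad 7/33 = 21.2%, Campaign Blue 11/36 = 30.6% → Campaign Blue
Tablet: the video ad 924/1408 = 65.6%, Campaign Blue 1186/1629 = 72.8% → Campaign Blue
Mobile: the video ad 47/144 = 32.6%, Campaign Blue 105/257 = 40.9% → Campaign Blue
Overall: the video ad 978/1585 = 61.7%, Campaign Blue 1302/1922 = 67.7% → Campaign Blue

Campaign Blue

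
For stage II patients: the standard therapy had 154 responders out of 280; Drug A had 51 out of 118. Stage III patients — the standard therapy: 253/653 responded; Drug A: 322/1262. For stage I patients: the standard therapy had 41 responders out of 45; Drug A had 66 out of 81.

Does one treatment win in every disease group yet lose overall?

Stage II: the standard therapy 154/280 = 55.0%, Drug A 51/118 = 43.2% → the standard therapy
Stage III: the standard therapy 253/653 = 38.7%, Drug A 322/1262 = 25.5% → the standard therapy
Stage I: the standard therapy 41/45 = 91.1%, Drug A 66/81 = 81.5% → the standard therapy
Overall: the standard therapy 448/978 = 45.8%, Drug A 439/1461 = 30.0% → the standard therapy
The standard therapy wins overall and in every disease group — no reversal.

No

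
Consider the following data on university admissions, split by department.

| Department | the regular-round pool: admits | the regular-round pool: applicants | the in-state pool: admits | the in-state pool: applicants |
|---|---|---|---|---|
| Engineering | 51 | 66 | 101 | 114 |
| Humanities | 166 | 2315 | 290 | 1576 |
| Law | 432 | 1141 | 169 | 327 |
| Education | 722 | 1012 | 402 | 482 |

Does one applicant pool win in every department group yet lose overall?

Engineering: the regular-round pool 51/66 = 77.3%, the in-state pool 101/114 = 88.6% → the in-state pool
Humanities: the regular-round pool 166/2315 = 7.2%, the in-state pool 290/1576 = 18.4% → the in-state pool
Law: the regular-round pool 432/1141 = 37.9%, the in-state pool 169/327 = 51.7% → the in-state pool
Education: the regular-round pool 722/1012 = 71.3%, the in-state pool 402/482 = 83.4% → the in-state pool
Overall: the regular-round pool 1371/4534 = 30.2%, the in-state pool 962/2499 = 38.5% → the in-state pool
The in-state pool wins overall and in every department group — no reversal.

No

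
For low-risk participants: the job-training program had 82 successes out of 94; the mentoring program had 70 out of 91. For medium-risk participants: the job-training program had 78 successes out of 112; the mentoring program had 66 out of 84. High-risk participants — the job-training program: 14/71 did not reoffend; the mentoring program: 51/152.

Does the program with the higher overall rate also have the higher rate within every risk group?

No

Low-risk: the job-training program 82/94 = 87.2%, the mentoring program 70/91 = 76.9% → the job-training program
Medium-risk: the job-training program 78/112 = 69.6%, the mentoring program 66/84 = 78.6% → the mentoring program
High-risk: the job-training program 14/71 = 19.7%, the mentoring program 51/152 = 33.6% → the mentoring program
Overall: the job-training program 174/277 = 62.8%, the mentoring program 187/327 = 57.2% → the job-training program
Neither sweeps: the job-training program wins 1 of 3 groups, the mentoring program wins 2. The job-training program wins overall but not every group — no Simpson reversal.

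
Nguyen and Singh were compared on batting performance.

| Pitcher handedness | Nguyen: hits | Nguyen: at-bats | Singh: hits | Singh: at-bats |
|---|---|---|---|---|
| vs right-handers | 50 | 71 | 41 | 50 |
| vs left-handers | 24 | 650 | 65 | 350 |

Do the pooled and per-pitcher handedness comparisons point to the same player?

Yes

Vs right-handers: Nguyen 50/71 = 70.4%, Singh 41/50 = 82.0% → Singh
Vs left-handers: Nguyen 24/650 = 3.7%, Singh 65/350 = 18.6% → Singh
Overall: Nguyen 74/721 = 10.3%, Singh 106/400 = 26.5% → Singh
Singh wins overall and in every pitcher group — no reversal.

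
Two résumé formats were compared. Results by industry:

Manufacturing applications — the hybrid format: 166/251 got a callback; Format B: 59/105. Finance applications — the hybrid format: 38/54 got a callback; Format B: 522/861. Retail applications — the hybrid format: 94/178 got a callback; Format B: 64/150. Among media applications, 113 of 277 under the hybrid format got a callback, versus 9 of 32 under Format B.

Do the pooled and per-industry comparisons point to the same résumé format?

No

Manufacturing: the hybrid format 166/251 = 66.1%, Format B 59/105 = 56.2% → the hybrid format
Finance: the hybrid format 38/54 = 70.4%, Format B 522/861 = 60.6% → the hybrid format
Retail: the hybrid format 94/178 = 52.8%, Format B 64/150 = 42.7% → the hybrid format
Media: the hybrid format 113/277 = 40.8%, Format B 9/32 = 28.1% → the hybrid format
Overall: the hybrid format 411/760 = 54.1%, Format B 654/1148 = 57.0% → Format B
The hybrid format wins each industry group but Format B wins overall — the comparison reverses. The hybrid format's applications skew toward media, which has a lower base rate.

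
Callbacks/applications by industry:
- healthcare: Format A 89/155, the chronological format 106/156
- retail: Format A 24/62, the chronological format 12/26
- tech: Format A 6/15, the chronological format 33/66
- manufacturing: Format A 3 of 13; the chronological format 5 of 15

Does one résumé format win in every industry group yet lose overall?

No

Healthcare: Format A 89/155 = 57.4%, the chronological format 106/156 = 67.9% → the chronological format
Retail: Format A 24/62 = 38.7%, the chronological format 12/26 = 46.2% → the chronological format
Tech: Format A 6/15 = 40.0%, the chronological format 33/66 = 50.0% → the chronological format
Manufacturing: Format A 3/13 = 23.1%, the chronological format 5/15 = 33.3% → the chronological format
Overall: Format A 122/245 = 49.8%, the chronological format 156/263 = 59.3% → the chronological format
The chronological format wins overall and in every industry group — no reversal.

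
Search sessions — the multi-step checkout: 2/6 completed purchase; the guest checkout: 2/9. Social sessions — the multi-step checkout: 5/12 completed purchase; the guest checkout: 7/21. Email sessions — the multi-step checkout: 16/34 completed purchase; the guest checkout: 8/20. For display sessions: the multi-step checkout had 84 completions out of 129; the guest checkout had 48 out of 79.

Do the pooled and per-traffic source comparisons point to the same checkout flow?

Search: the multi-step checkout 2/6 = 33.3%, the guest checkout 2/9 = 22.2% → the multi-step checkout
Social: the multi-step checkout 5/12 = 41.7%, the guest checkout 7/21 = 33.3% → the multi-step checkout
Email: the multi-step checkout 16/34 = 47.1%, the guest checkout 8/20 = 40.0% → the multi-step checkout
Display: the multi-step checkout 84/129 = 65.1%, the guest checkout 48/79 = 60.8% → the multi-step checkout
Overall: the multi-step checkout 107/181 = 59.1%, the guest checkout 65/129 = 50.4% → the multi-step checkout
The multi-step checkout wins overall and in every traffic group — no reversal.

Yes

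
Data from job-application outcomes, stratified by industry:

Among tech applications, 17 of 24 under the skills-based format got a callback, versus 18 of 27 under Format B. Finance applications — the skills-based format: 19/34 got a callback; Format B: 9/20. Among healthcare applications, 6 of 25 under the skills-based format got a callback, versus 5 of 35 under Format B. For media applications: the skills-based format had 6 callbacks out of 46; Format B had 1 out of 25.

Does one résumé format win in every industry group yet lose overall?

No

Tech: the skills-based format 17/24 = 70.8%, Format B 18/27 = 66.7% → the skills-based format
Finance: the skills-based format 19/34 = 55.9%, Format B 9/20 = 45.0% → the skills-based format
Healthcare: the skills-based format 6/25 = 24.0%, Format B 5/35 = 14.3% → the skills-based format
Media: the skills-based format 6/46 = 13.0%, Format B 1/25 = 4.0% → the skills-based format
Overall: the skills-based format 48/129 = 37.2%, Format B 33/107 = 30.8% → the skills-based format
The skills-based format wins overall and in every industry group — no reversal.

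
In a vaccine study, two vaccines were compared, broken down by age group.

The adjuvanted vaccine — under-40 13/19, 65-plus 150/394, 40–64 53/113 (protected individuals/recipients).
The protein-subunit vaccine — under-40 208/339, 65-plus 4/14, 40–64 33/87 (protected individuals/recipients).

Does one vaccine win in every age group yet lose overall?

Under-40: the adjuvanted vaccine 13/19 = 68.4%, the protein-subunit vaccine 208/339 = 61.4% → the adjuvanted vaccine
65-plus: the adjuvanted vaccine 150/394 = 38.1%, the protein-subunit vaccine 4/14 = 28.6% → the adjuvanted vaccine
40–64: the adjuvanted vaccine 53/113 = 46.9%, the protein-subunit vaccine 33/87 = 37.9% → the adjuvanted vaccine
Overall: the adjuvanted vaccine 216/526 = 41.1%, the protein-subunit vaccine 245/440 = 55.7% → the protein-subunit vaccine
The adjuvanted vaccine wins each age group but the protein-subunit vaccine wins overall — the comparison reverses. The adjuvanted vaccine's recipients skew toward 65-plus, which has a lower base rate.

Yes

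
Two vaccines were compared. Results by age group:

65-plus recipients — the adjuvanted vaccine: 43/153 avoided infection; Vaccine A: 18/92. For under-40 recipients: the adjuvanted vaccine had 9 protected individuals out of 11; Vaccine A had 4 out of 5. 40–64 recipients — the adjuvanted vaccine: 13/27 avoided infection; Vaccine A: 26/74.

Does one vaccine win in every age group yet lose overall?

No

65-plus: the adjuvanted vaccine 43/153 = 28.1%, Vaccine A 18/92 = 19.6% → the adjuvanted vaccine
Under-40: the adjuvanted vaccine 9/11 = 81.8%, Vaccine A 4/5 = 80.0% → the adjuvanted vaccine
40–64: the adjuvanted vaccine 13/27 = 48.1%, Vaccine A 26/74 = 35.1% → the adjuvanted vaccine
Overall: the adjuvanted vaccine 65/191 = 34.0%, Vaccine A 48/171 = 28.1% → the adjuvanted vaccine
The adjuvanted vaccine wins overall and in every age group — no reversal.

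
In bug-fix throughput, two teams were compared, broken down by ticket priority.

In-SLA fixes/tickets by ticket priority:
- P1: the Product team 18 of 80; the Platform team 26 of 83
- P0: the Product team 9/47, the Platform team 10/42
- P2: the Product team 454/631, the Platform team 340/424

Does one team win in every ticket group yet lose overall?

No

P1: the Product team 18/80 = 22.5%, the Platform team 26/83 = 31.3% → the Platform team
P0: the Product team 9/47 = 19.1%, the Platform team 10/42 = 23.8% → the Platform team
P2: the Product team 454/631 = 71.9%, the Platform team 340/424 = 80.2% → the Platform team
Overall: the Product team 481/758 = 63.5%, the Platform team 376/549 = 68.5% → the Platform team
The Platform team wins overall and in every ticket group — no reversal.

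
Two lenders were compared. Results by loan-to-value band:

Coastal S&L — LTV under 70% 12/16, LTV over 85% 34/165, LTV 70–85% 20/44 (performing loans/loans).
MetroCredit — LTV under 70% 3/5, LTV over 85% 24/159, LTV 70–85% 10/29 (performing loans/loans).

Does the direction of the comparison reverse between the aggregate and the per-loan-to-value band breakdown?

No

LTV under 70%: Coastal S&L 12/16 = 75.0%, MetroCredit 3/5 = 60.0% → Coastal S&L
LTV over 85%: Coastal S&L 34/165 = 20.6%, MetroCredit 24/159 = 15.1% → Coastal S&L
LTV 70–85%: Coastal S&L 20/44 = 45.5%, MetroCredit 10/29 = 34.5% → Coastal S&L
Overall: Coastal S&L 66/225 = 29.3%, MetroCredit 37/193 = 19.2% → Coastal S&L
Coastal S&L wins overall and in every loan-to-value group — no reversal.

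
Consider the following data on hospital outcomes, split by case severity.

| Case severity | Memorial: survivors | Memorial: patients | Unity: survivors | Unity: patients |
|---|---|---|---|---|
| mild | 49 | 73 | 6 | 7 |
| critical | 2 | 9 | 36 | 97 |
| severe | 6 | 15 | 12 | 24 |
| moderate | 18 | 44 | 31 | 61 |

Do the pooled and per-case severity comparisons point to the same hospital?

Mild: Memorial 49/73 = 67.1%, Unity 6/7 = 85.7% → Unity
Critical: Memorial 2/9 = 22.2%, Unity 36/97 = 37.1% → Unity
Severe: Memorial 6/15 = 40.0%, Unity 12/24 = 50.0% → Unity
Moderate: Memorial 18/44 = 40.9%, Unity 31/61 = 50.8% → Unity
Overall: Memorial 75/141 = 53.2%, Unity 85/189 = 45.0% → Memorial
Unity wins each case group but Memorial wins overall — the comparison reverses. Unity's patients skew toward critical, which has a lower base rate.

No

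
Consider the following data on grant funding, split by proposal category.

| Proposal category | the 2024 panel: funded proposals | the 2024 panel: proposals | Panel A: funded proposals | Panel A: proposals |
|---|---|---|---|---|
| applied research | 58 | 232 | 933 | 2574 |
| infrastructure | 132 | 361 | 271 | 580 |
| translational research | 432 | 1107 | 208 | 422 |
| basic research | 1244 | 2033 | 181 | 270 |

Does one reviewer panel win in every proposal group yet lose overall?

Yes

Applied research: the 2024 panel 58/232 = 25.0%, Panel A 933/2574 = 36.2% → Panel A
Infrastructure: the 2024 panel 132/361 = 36.6%, Panel A 271/580 = 46.7% → Panel A
Translational research: the 2024 panel 432/1107 = 39.0%, Panel A 208/422 = 49.3% → Panel A
Basic research: the 2024 panel 1244/2033 = 61.2%, Panel A 181/270 = 67.0% → Panel A
Overall: the 2024 panel 1866/3733 = 50.0%, Panel A 1593/3846 = 41.4% → the 2024 panel
Panel A wins each proposal group but the 2024 panel wins overall — the comparison reverses. Panel A's proposals skew toward applied research, which has a lower base rate.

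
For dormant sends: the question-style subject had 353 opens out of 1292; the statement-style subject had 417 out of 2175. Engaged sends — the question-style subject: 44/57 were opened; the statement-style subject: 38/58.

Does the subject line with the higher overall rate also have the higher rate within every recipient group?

Yes

Dormant: the question-style subject 353/1292 = 27.3%, the statement-style subject 417/2175 = 19.2% → the question-style subject
Engaged: the question-style subject 44/57 = 77.2%, the statement-style subject 38/58 = 65.5% → the question-style subject
Overall: the question-style subject 397/1349 = 29.4%, the statement-style subject 455/2233 = 20.4% → the question-style subject
The question-style subject wins overall and in every recipient group — no reversal.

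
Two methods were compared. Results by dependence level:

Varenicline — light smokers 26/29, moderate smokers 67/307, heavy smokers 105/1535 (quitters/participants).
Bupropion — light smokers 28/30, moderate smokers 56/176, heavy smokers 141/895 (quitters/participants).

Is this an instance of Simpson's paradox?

Light smokers: varenicline 26/29 = 89.7%, bupropion 28/30 = 93.3% → bupropion
Moderate smokers: varenicline 67/307 = 21.8%, bupropion 56/176 = 31.8% → bupropion
Heavy smokers: varenicline 105/1535 = 6.8%, bupropion 141/895 = 15.8% → bupropion
Overall: varenicline 198/1871 = 10.6%, bupropion 225/1101 = 20.4% → bupropion
Bupropion wins overall and in every dependence group — no reversal.

No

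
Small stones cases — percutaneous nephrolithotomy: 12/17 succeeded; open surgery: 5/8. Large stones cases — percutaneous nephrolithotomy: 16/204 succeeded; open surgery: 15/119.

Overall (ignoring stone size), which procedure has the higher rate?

open surgery

Small stones: percutaneous nephrolithotomy 12/17 = 70.6%, open surgery 5/8 = 62.5% → percutaneous nephrolithotomy
Large stones: percutaneous nephrolithotomy 16/204 = 7.8%, open surgery 15/119 = 12.6% → open surgery
Overall: percutaneous nephrolithotomy 28/221 = 12.7%, open surgery 20/127 = 15.7% → open surgery
(Neither sweeps every stone group, but open surgery has the higher pooled rate.)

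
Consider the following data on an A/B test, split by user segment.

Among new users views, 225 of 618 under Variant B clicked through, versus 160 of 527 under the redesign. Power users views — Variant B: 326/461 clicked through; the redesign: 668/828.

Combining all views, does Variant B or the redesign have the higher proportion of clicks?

the redesign

New users: Variant B 225/618 = 36.4%, the redesign 160/527 = 30.4% → Variant B
Power users: Variant B 326/461 = 70.7%, the redesign 668/828 = 80.7% → the redesign
Overall: Variant B 551/1079 = 51.1%, the redesign 828/1355 = 61.1% → the redesign
(Neither sweeps every user group, but the redesign has the higher pooled rate.)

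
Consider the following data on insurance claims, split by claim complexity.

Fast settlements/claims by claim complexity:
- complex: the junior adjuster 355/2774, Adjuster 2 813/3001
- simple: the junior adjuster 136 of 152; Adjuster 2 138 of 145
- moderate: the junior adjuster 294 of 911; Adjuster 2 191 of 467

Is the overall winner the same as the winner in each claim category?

Yes

Complex: the junior adjuster 355/2774 = 12.8%, Adjuster 2 813/3001 = 27.1% → Adjuster 2
Simple: the junior adjuster 136/152 = 89.5%, Adjuster 2 138/145 = 95.2% → Adjuster 2
Moderate: the junior adjuster 294/911 = 32.3%, Adjuster 2 191/467 = 40.9% → Adjuster 2
Overall: the junior adjuster 785/3837 = 20.5%, Adjuster 2 1142/3613 = 31.6% → Adjuster 2
Adjuster 2 wins overall and in every claim group — no reversal.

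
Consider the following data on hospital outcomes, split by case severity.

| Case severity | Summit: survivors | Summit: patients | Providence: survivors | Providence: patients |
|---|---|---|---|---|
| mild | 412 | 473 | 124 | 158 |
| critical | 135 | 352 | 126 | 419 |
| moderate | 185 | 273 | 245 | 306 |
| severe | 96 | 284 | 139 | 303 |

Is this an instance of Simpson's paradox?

Mild: Summit 412/473 = 87.1%, Providence 124/158 = 78.5% → Summit
Critical: Summit 135/352 = 38.4%, Providence 126/419 = 30.1% → Summit
Moderate: Summit 185/273 = 67.8%, Providence 245/306 = 80.1% → Providence
Severe: Summit 96/284 = 33.8%, Providence 139/303 = 45.9% → Providence
Overall: Summit 828/1382 = 59.9%, Providence 634/1186 = 53.5% → Summit
Neither sweeps: Summit wins 2 of 4 groups, Providence wins 2. Summit wins overall but not every group — no Simpson reversal.

No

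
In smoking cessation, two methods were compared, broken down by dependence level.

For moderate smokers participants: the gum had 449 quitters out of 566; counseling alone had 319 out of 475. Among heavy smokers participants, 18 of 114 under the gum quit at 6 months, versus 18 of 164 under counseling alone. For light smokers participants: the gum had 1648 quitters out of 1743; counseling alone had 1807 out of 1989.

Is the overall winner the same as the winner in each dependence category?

Yes

Moderate smokers: the gum 449/566 = 79.3%, counseling alone 319/475 = 67.2% → the gum
Heavy smokers: the gum 18/114 = 15.8%, counseling alone 18/164 = 11.0% → the gum
Light smokers: the gum 1648/1743 = 94.5%, counseling alone 1807/1989 = 90.8% → the gum
Overall: the gum 2115/2423 = 87.3%, counseling alone 2144/2628 = 81.6% → the gum
The gum wins overall and in every dependence group — no reversal.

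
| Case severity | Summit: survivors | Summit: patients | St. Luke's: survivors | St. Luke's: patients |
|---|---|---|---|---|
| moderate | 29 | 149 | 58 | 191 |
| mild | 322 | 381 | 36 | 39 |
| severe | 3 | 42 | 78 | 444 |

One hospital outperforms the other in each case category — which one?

Moderate: Summit 29/149 = 19.5%, St. Luke's 58/191 = 30.4% → St. Luke's
Mild: Summit 322/381 = 84.5%, St. Luke's 36/39 = 92.3% → St. Luke's
Severe: Summit 3/42 = 7.1%, St. Luke's 78/444 = 17.6% → St. Luke's
St. Luke's has the higher rate in all 3 groups.

St. Luke's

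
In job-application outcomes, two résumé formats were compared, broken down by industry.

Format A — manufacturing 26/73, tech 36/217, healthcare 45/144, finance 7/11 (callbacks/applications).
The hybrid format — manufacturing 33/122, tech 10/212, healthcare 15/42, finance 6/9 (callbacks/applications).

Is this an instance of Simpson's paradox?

No

Manufacturing: Format A 26/73 = 35.6%, the hybrid format 33/122 = 27.0% → Format A
Tech: Format A 36/217 = 16.6%, the hybrid format 10/212 = 4.7% → Format A
Healthcare: Format A 45/144 = 31.2%, the hybrid format 15/42 = 35.7% → the hybrid format
Finance: Format A 7/11 = 63.6%, the hybrid format 6/9 = 66.7% → the hybrid format
Overall: Format A 114/445 = 25.6%, the hybrid format 64/385 = 16.6% → Format A
Neither sweeps: Format A wins 2 of 4 groups, the hybrid format wins 2. Format A wins overall but not every group — no Simpson reversal.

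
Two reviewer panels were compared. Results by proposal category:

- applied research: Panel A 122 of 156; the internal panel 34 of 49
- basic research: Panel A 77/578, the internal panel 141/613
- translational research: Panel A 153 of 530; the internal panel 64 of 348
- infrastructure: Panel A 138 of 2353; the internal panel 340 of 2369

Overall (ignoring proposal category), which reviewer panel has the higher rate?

Applied research: Panel A 122/156 = 78.2%, the internal panel 34/49 = 69.4% → Panel A
Basic research: Panel A 77/578 = 13.3%, the internal panel 141/613 = 23.0% → the internal panel
Translational research: Panel A 153/530 = 28.9%, the internal panel 64/348 = 18.4% → Panel A
Infrastructure: Panel A 138/2353 = 5.9%, the internal panel 340/2369 = 14.4% → the internal panel
Overall: Panel A 490/3617 = 13.5%, the internal panel 579/3379 = 17.1% → the internal panel
(Neither sweeps every proposal group, but the internal panel has the higher pooled rate.)

the internal panel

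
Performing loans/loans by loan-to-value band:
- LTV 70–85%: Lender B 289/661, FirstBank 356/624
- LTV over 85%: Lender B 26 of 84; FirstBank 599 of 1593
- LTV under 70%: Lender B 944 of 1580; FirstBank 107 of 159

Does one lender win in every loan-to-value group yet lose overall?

LTV 70–85%: Lender B 289/661 = 43.7%, FirstBank 356/624 = 57.1% → FirstBank
LTV over 85%: Lender B 26/84 = 31.0%, FirstBank 599/1593 = 37.6% → FirstBank
LTV under 70%: Lender B 944/1580 = 59.7%, FirstBank 107/159 = 67.3% → FirstBank
Overall: Lender B 1259/2325 = 54.2%, FirstBank 1062/2376 = 44.7% → Lender B
FirstBank wins each loan-to-value group but Lender B wins overall — the comparison reverses. FirstBank's loans skew toward LTV over 85%, which has a lower base rate.

Yes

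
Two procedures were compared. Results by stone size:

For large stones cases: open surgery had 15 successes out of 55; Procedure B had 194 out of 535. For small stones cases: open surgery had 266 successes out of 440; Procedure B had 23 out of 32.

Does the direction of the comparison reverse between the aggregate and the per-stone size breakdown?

Large stones: open surgery 15/55 = 27.3%, Procedure B 194/535 = 36.3% → Procedure B
Small stones: open surgery 266/440 = 60.5%, Procedure B 23/32 = 71.9% → Procedure B
Overall: open surgery 281/495 = 56.8%, Procedure B 217/567 = 38.3% → open surgery
Procedure B wins each stone group but open surgery wins overall — the comparison reverses. Procedure B's cases skew toward large stones, which has a lower base rate.

Yes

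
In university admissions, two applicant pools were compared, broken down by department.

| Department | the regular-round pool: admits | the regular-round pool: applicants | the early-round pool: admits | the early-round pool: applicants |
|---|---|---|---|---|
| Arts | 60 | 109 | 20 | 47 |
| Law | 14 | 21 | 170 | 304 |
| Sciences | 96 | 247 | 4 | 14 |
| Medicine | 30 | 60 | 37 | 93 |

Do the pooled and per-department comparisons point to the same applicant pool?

Arts: the regular-round pool 60/109 = 55.0%, the early-round pool 20/47 = 42.6% → the regular-round pool
Law: the regular-round pool 14/21 = 66.7%, the early-round pool 170/304 = 55.9% → the regular-round pool
Sciences: the regular-round pool 96/247 = 38.9%, the early-round pool 4/14 = 28.6% → the regular-round pool
Medicine: the regular-round pool 30/60 = 50.0%, the early-round pool 37/93 = 39.8% → the regular-round pool
Overall: the regular-round pool 200/437 = 45.8%, the early-round pool 231/458 = 50.4% → the early-round pool
The regular-round pool wins each department group but the early-round pool wins overall — the comparison reverses. The regular-round pool's applicants skew toward Sciences, which has a lower base rate.

No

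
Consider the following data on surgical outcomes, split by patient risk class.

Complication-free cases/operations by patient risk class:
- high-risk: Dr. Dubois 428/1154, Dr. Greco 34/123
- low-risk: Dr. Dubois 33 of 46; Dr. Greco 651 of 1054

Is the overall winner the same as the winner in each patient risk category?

No

High-risk: Dr. Dubois 428/1154 = 37.1%, Dr. Greco 34/123 = 27.6% → Dr. Dubois
Low-risk: Dr. Dubois 33/46 = 71.7%, Dr. Greco 651/1054 = 61.8% → Dr. Dubois
Overall: Dr. Dubois 461/1200 = 38.4%, Dr. Greco 685/1177 = 58.2% → Dr. Greco
Dr. Dubois wins each patient risk group but Dr. Greco wins overall — the comparison reverses. Dr. Dubois's operations skew toward high-risk, which has a lower base rate.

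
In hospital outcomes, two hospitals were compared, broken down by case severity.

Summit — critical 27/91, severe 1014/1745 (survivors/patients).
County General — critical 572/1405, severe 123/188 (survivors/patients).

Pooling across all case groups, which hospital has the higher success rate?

Summit

Critical: Summit 27/91 = 29.7%, County General 572/1405 = 40.7% → County General
Severe: Summit 1014/1745 = 58.1%, County General 123/188 = 65.4% → County General
Overall: Summit 1041/1836 = 56.7%, County General 695/1593 = 43.6% → Summit
(County General wins every case group but Summit wins overall — County General's patients skew toward the low-rate critical group.)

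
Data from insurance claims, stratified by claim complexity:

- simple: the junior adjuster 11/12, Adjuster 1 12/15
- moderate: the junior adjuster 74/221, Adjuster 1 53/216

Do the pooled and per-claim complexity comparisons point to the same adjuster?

Yes

Simple: the junior adjuster 11/12 = 91.7%, Adjuster 1 12/15 = 80.0% → the junior adjuster
Moderate: the junior adjuster 74/221 = 33.5%, Adjuster 1 53/216 = 24.5% → the junior adjuster
Overall: the junior adjuster 85/233 = 36.5%, Adjuster 1 65/231 = 28.1% → the junior adjuster
The junior adjuster wins overall and in every claim group — no reversal.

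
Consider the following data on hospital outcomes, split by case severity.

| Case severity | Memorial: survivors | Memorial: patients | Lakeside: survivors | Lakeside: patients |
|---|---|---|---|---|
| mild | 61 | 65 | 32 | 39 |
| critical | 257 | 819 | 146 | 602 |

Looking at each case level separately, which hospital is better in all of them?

Memorial

Mild: Memorial 61/65 = 93.8%, Lakeside 32/39 = 82.1% → Memorial
Critical: Memorial 257/819 = 31.4%, Lakeside 146/602 = 24.3% → Memorial
Memorial has the higher rate in both groups.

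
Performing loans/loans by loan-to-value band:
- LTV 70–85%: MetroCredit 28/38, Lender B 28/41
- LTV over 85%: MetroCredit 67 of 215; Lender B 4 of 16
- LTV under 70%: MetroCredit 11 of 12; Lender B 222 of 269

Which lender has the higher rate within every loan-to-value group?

MetroCredit

LTV 70–85%: MetroCredit 28/38 = 73.7%, Lender B 28/41 = 68.3% → MetroCredit
LTV over 85%: MetroCredit 67/215 = 31.2%, Lender B 4/16 = 25.0% → MetroCredit
LTV under 70%: MetroCredit 11/12 = 91.7%, Lender B 222/269 = 82.5% → MetroCredit
MetroCredit has the higher rate in all 3 groups.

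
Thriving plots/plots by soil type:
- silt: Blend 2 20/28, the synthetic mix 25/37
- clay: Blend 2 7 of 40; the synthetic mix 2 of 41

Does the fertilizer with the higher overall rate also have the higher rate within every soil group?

Silt: Blend 2 20/28 = 71.4%, the synthetic mix 25/37 = 67.6% → Blend 2
Clay: Blend 2 7/40 = 17.5%, the synthetic mix 2/41 = 4.9% → Blend 2
Overall: Blend 2 27/68 = 39.7%, the synthetic mix 27/78 = 34.6% → Blend 2
Blend 2 wins overall and in every soil group — no reversal.

Yes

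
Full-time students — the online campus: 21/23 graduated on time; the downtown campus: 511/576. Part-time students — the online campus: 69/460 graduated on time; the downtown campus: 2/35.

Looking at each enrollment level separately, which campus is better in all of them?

the online campus

Full-time: the online campus 21/23 = 91.3%, the downtown campus 511/576 = 88.7% → the online campus
Part-time: the online campus 69/460 = 15.0%, the downtown campus 2/35 = 5.7% → the online campus
The online campus has the higher rate in both groups.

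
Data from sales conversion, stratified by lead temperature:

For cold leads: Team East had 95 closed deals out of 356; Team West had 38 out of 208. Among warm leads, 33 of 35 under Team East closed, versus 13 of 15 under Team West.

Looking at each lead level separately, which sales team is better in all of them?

Team East

Cold: Team East 95/356 = 26.7%, Team West 38/208 = 18.3% → Team East
Warm: Team East 33/35 = 94.3%, Team West 13/15 = 86.7% → Team East
Team East has the higher rate in both groups.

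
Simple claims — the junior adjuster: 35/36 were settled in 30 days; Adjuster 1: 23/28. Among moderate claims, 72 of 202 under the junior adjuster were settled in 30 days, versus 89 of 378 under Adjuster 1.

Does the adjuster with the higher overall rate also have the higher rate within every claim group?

Simple: the junior adjuster 35/36 = 97.2%, Adjuster 1 23/28 = 82.1% → the junior adjuster
Moderate: the junior adjuster 72/202 = 35.6%, Adjuster 1 89/378 = 23.5% → the junior adjuster
Overall: the junior adjuster 107/238 = 45.0%, Adjuster 1 112/406 = 27.6% → the junior adjuster
The junior adjuster wins overall and in every claim group — no reversal.

Yes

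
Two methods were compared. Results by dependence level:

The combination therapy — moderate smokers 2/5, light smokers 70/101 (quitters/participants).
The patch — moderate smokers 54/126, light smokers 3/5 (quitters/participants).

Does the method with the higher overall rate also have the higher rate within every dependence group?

Moderate smokers: the combination therapy 2/5 = 40.0%, the patch 54/126 = 42.9% → the patch
Light smokers: the combination therapy 70/101 = 69.3%, the patch 3/5 = 60.0% → the combination therapy
Overall: the combination therapy 72/106 = 67.9%, the patch 57/131 = 43.5% → the combination therapy
Neither sweeps: the combination therapy wins 1 of 2 groups, the patch wins 1. The combination therapy wins overall but not every group — no Simpson reversal.

No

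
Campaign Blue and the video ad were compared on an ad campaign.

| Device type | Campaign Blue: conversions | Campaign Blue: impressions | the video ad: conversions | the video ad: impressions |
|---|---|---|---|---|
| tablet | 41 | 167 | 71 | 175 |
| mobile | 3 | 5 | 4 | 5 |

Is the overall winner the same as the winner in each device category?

Tablet: Campaign Blue 41/167 = 24.6%, the video ad 71/175 = 40.6% → the video ad
Mobile: Campaign Blue 3/5 = 60.0%, the video ad 4/5 = 80.0% → the video ad
Overall: Campaign Blue 44/172 = 25.6%, the video ad 75/180 = 41.7% → the video ad
The video ad wins overall and in every device group — no reversal.

Yes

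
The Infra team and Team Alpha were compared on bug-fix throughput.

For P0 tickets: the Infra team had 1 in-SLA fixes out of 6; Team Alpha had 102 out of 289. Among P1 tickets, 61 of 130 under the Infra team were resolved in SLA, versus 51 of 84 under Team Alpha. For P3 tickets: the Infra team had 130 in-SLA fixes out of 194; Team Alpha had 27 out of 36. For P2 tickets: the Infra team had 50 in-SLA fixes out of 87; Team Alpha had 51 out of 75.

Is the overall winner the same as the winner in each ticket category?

P0: the Infra team 1/6 = 16.7%, Team Alpha 102/289 = 35.3% → Team Alpha
P1: the Infra team 61/130 = 46.9%, Team Alpha 51/84 = 60.7% → Team Alpha
P3: the Infra team 130/194 = 67.0%, Team Alpha 27/36 = 75.0% → Team Alpha
P2: the Infra team 50/87 = 57.5%, Team Alpha 51/75 = 68.0% → Team Alpha
Overall: the Infra team 242/417 = 58.0%, Team Alpha 231/484 = 47.7% → the Infra team
Team Alpha wins each ticket group but the Infra team wins overall — the comparison reverses. Team Alpha's tickets skew toward P0, which has a lower base rate.

No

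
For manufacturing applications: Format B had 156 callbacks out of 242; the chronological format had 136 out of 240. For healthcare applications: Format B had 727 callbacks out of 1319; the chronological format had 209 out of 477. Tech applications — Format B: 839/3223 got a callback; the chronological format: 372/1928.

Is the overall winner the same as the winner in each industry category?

Yes

Manufacturing: Format B 156/242 = 64.5%, the chronological format 136/240 = 56.7% → Format B
Healthcare: Format B 727/1319 = 55.1%, the chronological format 209/477 = 43.8% → Format B
Tech: Format B 839/3223 = 26.0%, the chronological format 372/1928 = 19.3% → Format B
Overall: Format B 1722/4784 = 36.0%, the chronological format 717/2645 = 27.1% → Format B
Format B wins overall and in every industry group — no reversal.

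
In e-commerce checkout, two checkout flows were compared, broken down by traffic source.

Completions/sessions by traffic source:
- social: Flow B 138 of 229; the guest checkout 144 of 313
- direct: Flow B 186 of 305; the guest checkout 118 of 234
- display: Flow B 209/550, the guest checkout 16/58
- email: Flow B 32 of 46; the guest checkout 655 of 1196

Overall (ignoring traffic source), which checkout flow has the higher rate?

Social: Flow B 138/229 = 60.3%, the guest checkout 144/313 = 46.0% → Flow B
Direct: Flow B 186/305 = 61.0%, the guest checkout 118/234 = 50.4% → Flow B
Display: Flow B 209/550 = 38.0%, the guest checkout 16/58 = 27.6% → Flow B
Email: Flow B 32/46 = 69.6%, the guest checkout 655/1196 = 54.8% → Flow B
Overall: Flow B 565/1130 = 50.0%, the guest checkout 933/1801 = 51.8% → the guest checkout
(Flow B wins every traffic group but the guest checkout wins overall — Flow B's sessions skew toward the low-rate display group.)

the guest checkout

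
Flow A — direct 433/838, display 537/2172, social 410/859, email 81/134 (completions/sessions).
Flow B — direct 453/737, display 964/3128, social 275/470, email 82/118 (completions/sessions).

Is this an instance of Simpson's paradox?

No

Direct: Flow A 433/838 = 51.7%, Flow B 453/737 = 61.5% → Flow B
Display: Flow A 537/2172 = 24.7%, Flow B 964/3128 = 30.8% → Flow B
Social: Flow A 410/859 = 47.7%, Flow B 275/470 = 58.5% → Flow B
Email: Flow A 81/134 = 60.4%, Flow B 82/118 = 69.5% → Flow B
Overall: Flow A 1461/4003 = 36.5%, Flow B 1774/4453 = 39.8% → Flow B
Flow B wins overall and in every traffic group — no reversal.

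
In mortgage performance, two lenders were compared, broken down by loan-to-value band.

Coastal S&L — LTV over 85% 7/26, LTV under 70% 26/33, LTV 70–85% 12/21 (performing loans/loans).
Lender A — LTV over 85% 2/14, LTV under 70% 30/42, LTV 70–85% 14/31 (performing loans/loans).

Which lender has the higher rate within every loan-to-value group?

Coastal S&L

LTV over 85%: Coastal S&L 7/26 = 26.9%, Lender A 2/14 = 14.3% → Coastal S&L
LTV under 70%: Coastal S&L 26/33 = 78.8%, Lender A 30/42 = 71.4% → Coastal S&L
LTV 70–85%: Coastal S&L 12/21 = 57.1%, Lender A 14/31 = 45.2% → Coastal S&L
Coastal S&L has the higher rate in all 3 groups.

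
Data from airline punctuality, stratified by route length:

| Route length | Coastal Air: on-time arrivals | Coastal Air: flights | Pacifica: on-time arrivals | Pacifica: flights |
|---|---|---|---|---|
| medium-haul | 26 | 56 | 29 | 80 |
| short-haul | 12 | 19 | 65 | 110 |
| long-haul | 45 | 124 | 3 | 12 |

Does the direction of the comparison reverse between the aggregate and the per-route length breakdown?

Medium-haul: Coastal Air 26/56 = 46.4%, Pacifica 29/80 = 36.2% → Coastal Air
Short-haul: Coastal Air 12/19 = 63.2%, Pacifica 65/110 = 59.1% → Coastal Air
Long-haul: Coastal Air 45/124 = 36.3%, Pacifica 3/12 = 25.0% → Coastal Air
Overall: Coastal Air 83/199 = 41.7%, Pacifica 97/202 = 48.0% → Pacifica
Coastal Air wins each route group but Pacifica wins overall — the comparison reverses. Coastal Air's flights skew toward long-haul, which has a lower base rate.

Yes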